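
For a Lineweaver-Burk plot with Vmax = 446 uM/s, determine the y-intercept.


y-intercept = 1/Vmax
= 1/446
= 0.0022 s/uM

0.0022 s/uM


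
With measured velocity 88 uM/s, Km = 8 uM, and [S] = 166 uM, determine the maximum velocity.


Vmax = v * (Km + [S]) / [S]
Vmax = 88 * (8 + 166) / 166
Vmax = 92.241 uM/s

92.241 uM/s


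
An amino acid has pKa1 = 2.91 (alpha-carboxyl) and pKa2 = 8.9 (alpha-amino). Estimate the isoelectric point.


pI = (pKa1 + pKa2) / 2
pI = (2.91 + 8.9) / 2
pI = 5.905

5.905


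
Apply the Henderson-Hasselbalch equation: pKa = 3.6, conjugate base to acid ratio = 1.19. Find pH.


pH = pKa + log10([A-]/[HA])
pH = 3.6 + log10(1.19)
pH = 3.6755

3.6755


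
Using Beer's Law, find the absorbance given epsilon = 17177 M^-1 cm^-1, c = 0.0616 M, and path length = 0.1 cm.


A = epsilon * c * l
A = 17177 * 0.0616 * 0.1
A = 105.8103

105.8103


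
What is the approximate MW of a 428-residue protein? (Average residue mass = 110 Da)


MW = n_residues * 110 Da
MW = 428 * 110
MW = 47080 Da

47080 Da


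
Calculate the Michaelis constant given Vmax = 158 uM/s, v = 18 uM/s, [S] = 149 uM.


Km = [S] * (Vmax - v) / v
Km = 149 * (158 - 18) / 18
Km = 1158.8889 uM

1158.8889 uM


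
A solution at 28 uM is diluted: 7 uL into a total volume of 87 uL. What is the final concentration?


C2 = C1 * V1 / V2
C2 = 28 * 7 / 87
C2 = 2.2529 uM

2.2529 uM


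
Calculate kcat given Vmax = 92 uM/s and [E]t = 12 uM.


kcat = Vmax / [E]t
kcat = 92 / 12
kcat = 7.6667 s^-1

7.6667 s^-1


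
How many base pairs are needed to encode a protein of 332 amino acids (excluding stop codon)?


Each amino acid = 1 codon = 3 bp
bp = 332 * 3 = 996 bp

996 bp


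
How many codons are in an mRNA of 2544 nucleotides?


codons = nucleotides / 3
codons = 2544 / 3 = 848

848


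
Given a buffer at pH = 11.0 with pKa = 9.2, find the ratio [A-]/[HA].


[A-]/[HA] = 10^(pH - pKa)
= 10^(11.0 - 9.2)
= 63.0957

63.0957


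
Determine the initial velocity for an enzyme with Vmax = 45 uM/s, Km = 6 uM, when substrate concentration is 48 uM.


v = Vmax * [S] / (Km + [S])
v = 45 * 48 / (6 + 48)
v = 40.0 uM/s

40.0 uM/s


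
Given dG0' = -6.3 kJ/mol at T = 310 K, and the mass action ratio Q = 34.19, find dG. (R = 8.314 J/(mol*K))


dG = dG0' + RT * ln(Q) / 1000
dG = -6.3 + 8.314 * 310 * ln(34.19) / 1000
dG = 2.803 kJ/mol

2.803 kJ/mol


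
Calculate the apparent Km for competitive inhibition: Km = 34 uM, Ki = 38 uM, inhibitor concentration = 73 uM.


Km_app = Km * (1 + [I]/Ki)
Km_app = 34 * (1 + 73/38)
Km_app = 99.3158 uM

99.3158 uM


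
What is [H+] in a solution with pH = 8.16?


[H+] = 10^(-pH)
[H+] = 10^(-8.16)
[H+] = 6.918e-09 M

6.918e-09 M


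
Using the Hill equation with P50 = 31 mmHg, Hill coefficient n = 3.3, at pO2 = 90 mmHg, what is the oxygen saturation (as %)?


Y = pO2^n / (P50^n + pO2^n)
Y = 90^3.3 / (31^3.3 + 90^3.3)
Y = 97.12%

97.12%


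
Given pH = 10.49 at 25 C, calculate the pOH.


pOH = 14 - pH
pOH = 14 - 10.49
pOH = 3.51

3.51


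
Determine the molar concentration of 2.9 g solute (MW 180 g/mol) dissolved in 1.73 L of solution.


C = (mass / MW) / volume
C = (2.9 / 180) / 1.73
C = 0.0093 M

0.0093 M


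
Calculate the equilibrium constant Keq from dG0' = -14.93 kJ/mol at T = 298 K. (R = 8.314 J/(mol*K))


Keq = exp(-dG0 * 1000 / (R * T))
Keq = exp(-(-14.93) * 1000 / (8.314 * 298))
Keq = 414.0807

414.0807


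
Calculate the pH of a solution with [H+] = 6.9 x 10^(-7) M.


pH = -log10([H+])
pH = -log10(6.9 x 10^(-7))
pH = 6.1612

6.1612


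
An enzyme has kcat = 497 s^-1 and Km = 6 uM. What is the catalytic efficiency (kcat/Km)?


Catalytic efficiency = kcat / Km
= 497 / 6
= 82.8333 uM^-1*s^-1

82.8333 uM^-1*s^-1


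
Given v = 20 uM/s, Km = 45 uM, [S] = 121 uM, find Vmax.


Vmax = v * (Km + [S]) / [S]
Vmax = 20 * (45 + 121) / 121
Vmax = 27.438 uM/s

27.438 uM/s


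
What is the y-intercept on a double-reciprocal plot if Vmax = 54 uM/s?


y-intercept = 1/Vmax
= 1/54
= 0.0185 s/uM

0.0185 s/uM


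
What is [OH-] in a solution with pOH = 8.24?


[OH-] = 10^(-pOH)
[OH-] = 10^(-8.24)
[OH-] = 5.754e-09 M

5.754e-09 M


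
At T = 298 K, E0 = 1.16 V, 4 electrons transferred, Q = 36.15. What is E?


E = E0 - (RT/nF) * ln(Q)
E = 1.16 - (8.314 * 298 / (4 * 96485)) * ln(36.15)
E = 1.137 V

1.137 V


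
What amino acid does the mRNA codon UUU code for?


Standard genetic code lookup.
Codon UUU -> Phe

Phe


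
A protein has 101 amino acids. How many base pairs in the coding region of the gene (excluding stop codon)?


Each amino acid = 1 codon = 3 bp
bp = 101 * 3 = 303 bp

303 bp


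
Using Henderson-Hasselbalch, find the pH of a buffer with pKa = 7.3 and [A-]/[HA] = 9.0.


pH = pKa + log10([A-]/[HA])
pH = 7.3 + log10(9.0)
pH = 8.2542

8.2542


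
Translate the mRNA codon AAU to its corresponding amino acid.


Standard genetic code lookup.
Codon AAU -> Asn

Asn


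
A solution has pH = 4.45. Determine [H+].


[H+] = 10^(-pH)
[H+] = 10^(-4.45)
[H+] = 3.548e-05 M

3.548e-05 M


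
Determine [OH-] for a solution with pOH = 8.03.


[OH-] = 10^(-pOH)
[OH-] = 10^(-8.03)
[OH-] = 9.333e-09 M

9.333e-09 M


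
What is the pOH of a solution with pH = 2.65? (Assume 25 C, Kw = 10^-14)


pOH = 14 - pH
pOH = 14 - 2.65
pOH = 11.35

11.35


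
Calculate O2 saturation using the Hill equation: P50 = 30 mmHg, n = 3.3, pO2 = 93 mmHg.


Y = pO2^n / (P50^n + pO2^n)
Y = 93^3.3 / (30^3.3 + 93^3.3)
Y = 97.67%

97.67%


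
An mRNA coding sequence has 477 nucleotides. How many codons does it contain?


codons = nucleotides / 3
codons = 477 / 3 = 159

159


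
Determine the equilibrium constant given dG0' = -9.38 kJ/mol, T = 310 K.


Keq = exp(-dG0 * 1000 / (R * T))
Keq = exp(-(-9.38) * 1000 / (8.314 * 310))
Keq = 38.0694

38.0694


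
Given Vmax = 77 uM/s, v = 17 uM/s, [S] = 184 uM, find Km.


Km = [S] * (Vmax - v) / v
Km = 184 * (77 - 17) / 17
Km = 649.4118 uM

649.4118 uM


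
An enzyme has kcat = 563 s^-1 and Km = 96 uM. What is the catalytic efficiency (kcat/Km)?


Catalytic efficiency = kcat / Km
= 563 / 96
= 5.8646 uM^-1*s^-1

5.8646 uM^-1*s^-1


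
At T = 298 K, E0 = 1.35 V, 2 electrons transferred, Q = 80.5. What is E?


E = E0 - (RT/nF) * ln(Q)
E = 1.35 - (8.314 * 298 / (2 * 96485)) * ln(80.5)
E = 1.2937 V

1.2937 V


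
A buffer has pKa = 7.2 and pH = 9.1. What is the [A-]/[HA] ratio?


[A-]/[HA] = 10^(pH - pKa)
= 10^(9.1 - 7.2)
= 79.4328

79.4328


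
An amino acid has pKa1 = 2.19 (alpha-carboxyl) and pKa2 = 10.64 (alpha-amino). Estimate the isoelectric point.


pI = (pKa1 + pKa2) / 2
pI = (2.19 + 10.64) / 2
pI = 6.415

6.415


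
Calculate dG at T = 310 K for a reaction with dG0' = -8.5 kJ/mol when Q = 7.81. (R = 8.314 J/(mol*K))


dG = dG0' + RT * ln(Q) / 1000
dG = -8.5 + 8.314 * 310 * ln(7.81) / 1000
dG = -3.2025 kJ/mol

-3.2025 kJ/mol


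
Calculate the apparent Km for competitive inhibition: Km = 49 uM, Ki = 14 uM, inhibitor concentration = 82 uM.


Km_app = Km * (1 + [I]/Ki)
Km_app = 49 * (1 + 82/14)
Km_app = 336.0 uM

336.0 uM


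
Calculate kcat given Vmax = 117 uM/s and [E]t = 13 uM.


kcat = Vmax / [E]t
kcat = 117 / 13
kcat = 9.0 s^-1

9.0 s^-1


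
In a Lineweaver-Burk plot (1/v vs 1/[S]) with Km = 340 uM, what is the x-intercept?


x-intercept = -1/Km
= -1/340
= -0.0029 1/uM

-0.0029 1/uM


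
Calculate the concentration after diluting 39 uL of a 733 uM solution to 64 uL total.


C2 = C1 * V1 / V2
C2 = 733 * 39 / 64
C2 = 446.6719 uM

446.6719 uM


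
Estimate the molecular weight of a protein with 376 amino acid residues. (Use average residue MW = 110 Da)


MW = n_residues * 110 Da
MW = 376 * 110
MW = 41360 Da

41360 Da


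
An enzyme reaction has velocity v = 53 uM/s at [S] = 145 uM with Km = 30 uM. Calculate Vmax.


Vmax = v * (Km + [S]) / [S]
Vmax = 53 * (30 + 145) / 145
Vmax = 63.9655 uM/s

63.9655 uM/s


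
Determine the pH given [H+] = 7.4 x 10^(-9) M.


pH = -log10([H+])
pH = -log10(7.4 x 10^(-9))
pH = 8.1308

8.1308


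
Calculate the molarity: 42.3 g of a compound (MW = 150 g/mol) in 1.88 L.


C = (mass / MW) / volume
C = (42.3 / 150) / 1.88
C = 0.15 M

0.15 M


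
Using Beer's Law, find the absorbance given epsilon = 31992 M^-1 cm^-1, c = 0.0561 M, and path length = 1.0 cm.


A = epsilon * c * l
A = 31992 * 0.0561 * 1.0
A = 1794.7512

1794.7512


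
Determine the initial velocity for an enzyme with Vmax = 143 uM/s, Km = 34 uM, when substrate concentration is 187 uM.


v = Vmax * [S] / (Km + [S])
v = 143 * 187 / (34 + 187)
v = 121.0 uM/s

121.0 uM/s


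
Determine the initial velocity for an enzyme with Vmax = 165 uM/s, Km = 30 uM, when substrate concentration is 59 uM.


v = Vmax * [S] / (Km + [S])
v = 165 * 59 / (30 + 59)
v = 109.382 uM/s

109.382 uM/s


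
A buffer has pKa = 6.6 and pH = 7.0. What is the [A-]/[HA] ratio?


[A-]/[HA] = 10^(pH - pKa)
= 10^(7.0 - 6.6)
= 2.5119

2.5119


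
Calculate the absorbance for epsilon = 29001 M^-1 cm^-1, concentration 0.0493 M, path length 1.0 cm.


A = epsilon * c * l
A = 29001 * 0.0493 * 1.0
A = 1429.7493

1429.7493


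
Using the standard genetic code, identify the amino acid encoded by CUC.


Standard genetic code lookup.
Codon CUC -> Leu

Leu


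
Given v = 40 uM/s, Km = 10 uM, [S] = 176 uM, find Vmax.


Vmax = v * (Km + [S]) / [S]
Vmax = 40 * (10 + 176) / 176
Vmax = 42.2727 uM/s

42.2727 uM/s


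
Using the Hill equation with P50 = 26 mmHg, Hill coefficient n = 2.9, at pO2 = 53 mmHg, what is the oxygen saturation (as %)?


Y = pO2^n / (P50^n + pO2^n)
Y = 53^2.9 / (26^2.9 + 53^2.9)
Y = 88.75%

88.75%


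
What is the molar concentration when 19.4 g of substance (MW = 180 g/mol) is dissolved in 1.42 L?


C = (mass / MW) / volume
C = (19.4 / 180) / 1.42
C = 0.0759 M

0.0759 M


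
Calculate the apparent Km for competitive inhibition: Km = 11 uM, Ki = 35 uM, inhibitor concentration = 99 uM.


Km_app = Km * (1 + [I]/Ki)
Km_app = 11 * (1 + 99/35)
Km_app = 42.1143 uM

42.1143 uM


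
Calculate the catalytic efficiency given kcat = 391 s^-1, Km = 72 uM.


Catalytic efficiency = kcat / Km
= 391 / 72
= 5.4306 uM^-1*s^-1

5.4306 uM^-1*s^-1


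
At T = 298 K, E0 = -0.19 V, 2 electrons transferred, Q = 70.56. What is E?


E = E0 - (RT/nF) * ln(Q)
E = -0.19 - (8.314 * 298 / (2 * 96485)) * ln(70.56)
E = -0.2446 V

-0.2446 V


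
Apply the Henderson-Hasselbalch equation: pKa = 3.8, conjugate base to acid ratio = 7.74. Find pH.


pH = pKa + log10([A-]/[HA])
pH = 3.8 + log10(7.74)
pH = 4.6887

4.6887


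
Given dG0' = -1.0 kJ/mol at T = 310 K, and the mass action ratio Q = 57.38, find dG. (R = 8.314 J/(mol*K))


dG = dG0' + RT * ln(Q) / 1000
dG = -1.0 + 8.314 * 310 * ln(57.38) / 1000
dG = 9.4374 kJ/mol

9.4374 kJ/mol


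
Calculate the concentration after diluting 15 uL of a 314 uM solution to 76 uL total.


C2 = C1 * V1 / V2
C2 = 314 * 15 / 76
C2 = 61.9737 uM

61.9737 uM


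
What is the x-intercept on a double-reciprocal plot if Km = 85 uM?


x-intercept = -1/Km
= -1/85
= -0.0118 1/uM

-0.0118 1/uM


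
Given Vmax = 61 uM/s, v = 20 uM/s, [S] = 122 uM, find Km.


Km = [S] * (Vmax - v) / v
Km = 122 * (61 - 20) / 20
Km = 250.1 uM

250.1 uM


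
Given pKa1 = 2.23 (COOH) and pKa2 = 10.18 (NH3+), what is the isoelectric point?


pI = (pKa1 + pKa2) / 2
pI = (2.23 + 10.18) / 2
pI = 6.205

6.205


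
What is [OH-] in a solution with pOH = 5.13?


[OH-] = 10^(-pOH)
[OH-] = 10^(-5.13)
[OH-] = 7.413e-06 M

7.413e-06 M


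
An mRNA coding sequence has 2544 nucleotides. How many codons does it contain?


codons = nucleotides / 3
codons = 2544 / 3 = 848

848


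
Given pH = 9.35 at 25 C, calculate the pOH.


pOH = 14 - pH
pOH = 14 - 9.35
pOH = 4.65

4.65


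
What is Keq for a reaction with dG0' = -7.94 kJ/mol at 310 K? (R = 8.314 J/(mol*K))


Keq = exp(-dG0 * 1000 / (R * T))
Keq = exp(-(-7.94) * 1000 / (8.314 * 310))
Keq = 21.7735

21.7735


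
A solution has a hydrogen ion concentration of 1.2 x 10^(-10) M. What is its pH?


pH = -log10([H+])
pH = -log10(1.2 x 10^(-10))
pH = 9.9208

9.9208


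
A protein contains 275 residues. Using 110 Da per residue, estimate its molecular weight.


MW = n_residues * 110 Da
MW = 275 * 110
MW = 30250 Da

30250 Da


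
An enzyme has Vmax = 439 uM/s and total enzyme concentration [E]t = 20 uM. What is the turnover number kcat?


kcat = Vmax / [E]t
kcat = 439 / 20
kcat = 21.95 s^-1

21.95 s^-1


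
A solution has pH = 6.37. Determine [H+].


[H+] = 10^(-pH)
[H+] = 10^(-6.37)
[H+] = 4.266e-07 M

4.266e-07 M


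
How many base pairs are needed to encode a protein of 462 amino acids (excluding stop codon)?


Each amino acid = 1 codon = 3 bp
bp = 462 * 3 = 1386 bp

1386 bp


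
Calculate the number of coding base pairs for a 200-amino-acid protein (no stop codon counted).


Each amino acid = 1 codon = 3 bp
bp = 200 * 3 = 600 bp

600 bp


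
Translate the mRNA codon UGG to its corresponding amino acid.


Standard genetic code lookup.
Codon UGG -> Trp

Trp


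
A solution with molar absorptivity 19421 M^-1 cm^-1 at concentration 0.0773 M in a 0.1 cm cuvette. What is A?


A = epsilon * c * l
A = 19421 * 0.0773 * 0.1
A = 150.1243

150.1243


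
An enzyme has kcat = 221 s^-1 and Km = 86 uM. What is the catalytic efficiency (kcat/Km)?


Catalytic efficiency = kcat / Km
= 221 / 86
= 2.5698 uM^-1*s^-1

2.5698 uM^-1*s^-1


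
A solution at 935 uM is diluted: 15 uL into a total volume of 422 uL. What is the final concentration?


C2 = C1 * V1 / V2
C2 = 935 * 15 / 422
C2 = 33.2346 uM

33.2346 uM


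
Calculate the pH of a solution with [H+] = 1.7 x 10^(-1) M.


pH = -log10([H+])
pH = -log10(1.7 x 10^(-1))
pH = 0.7696

0.7696


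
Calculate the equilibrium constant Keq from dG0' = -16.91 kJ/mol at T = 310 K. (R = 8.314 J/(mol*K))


Keq = exp(-dG0 * 1000 / (R * T))
Keq = exp(-(-16.91) * 1000 / (8.314 * 310))
Keq = 706.9981

706.9981


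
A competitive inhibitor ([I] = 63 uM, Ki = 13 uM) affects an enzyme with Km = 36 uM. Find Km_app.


Km_app = Km * (1 + [I]/Ki)
Km_app = 36 * (1 + 63/13)
Km_app = 210.4615 uM

210.4615 uM


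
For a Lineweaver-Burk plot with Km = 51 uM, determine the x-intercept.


x-intercept = -1/Km
= -1/51
= -0.0196 1/uM

-0.0196 1/uM


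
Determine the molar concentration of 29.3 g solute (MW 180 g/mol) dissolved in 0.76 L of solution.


C = (mass / MW) / volume
C = (29.3 / 180) / 0.76
C = 0.2142 M

0.2142 M


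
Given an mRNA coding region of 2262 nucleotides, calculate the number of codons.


codons = nucleotides / 3
codons = 2262 / 3 = 754

754


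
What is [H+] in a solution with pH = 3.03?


[H+] = 10^(-pH)
[H+] = 10^(-3.03)
[H+] = 9.333e-04 M

9.333e-04 M


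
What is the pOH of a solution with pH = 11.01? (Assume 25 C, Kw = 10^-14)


pOH = 14 - pH
pOH = 14 - 11.01
pOH = 2.99

2.99


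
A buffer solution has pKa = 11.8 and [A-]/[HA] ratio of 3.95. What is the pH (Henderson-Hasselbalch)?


pH = pKa + log10([A-]/[HA])
pH = 11.8 + log10(3.95)
pH = 12.3966

12.3966


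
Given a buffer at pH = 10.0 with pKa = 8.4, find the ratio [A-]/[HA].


[A-]/[HA] = 10^(pH - pKa)
= 10^(10.0 - 8.4)
= 39.8107

39.8107


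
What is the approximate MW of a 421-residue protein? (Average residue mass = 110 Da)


MW = n_residues * 110 Da
MW = 421 * 110
MW = 46310 Da

46310 Da


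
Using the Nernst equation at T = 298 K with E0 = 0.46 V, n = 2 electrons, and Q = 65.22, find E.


E = E0 - (RT/nF) * ln(Q)
E = 0.46 - (8.314 * 298 / (2 * 96485)) * ln(65.22)
E = 0.4064 V

0.4064 V


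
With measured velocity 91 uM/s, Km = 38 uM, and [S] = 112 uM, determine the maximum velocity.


Vmax = v * (Km + [S]) / [S]
Vmax = 91 * (38 + 112) / 112
Vmax = 121.875 uM/s

121.875 uM/s


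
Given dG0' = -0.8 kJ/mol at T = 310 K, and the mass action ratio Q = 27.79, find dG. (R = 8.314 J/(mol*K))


dG = dG0' + RT * ln(Q) / 1000
dG = -0.8 + 8.314 * 310 * ln(27.79) / 1000
dG = 7.7688 kJ/mol

7.7688 kJ/mol


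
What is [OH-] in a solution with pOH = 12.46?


[OH-] = 10^(-pOH)
[OH-] = 10^(-12.46)
[OH-] = 3.467e-13 M

3.467e-13 M


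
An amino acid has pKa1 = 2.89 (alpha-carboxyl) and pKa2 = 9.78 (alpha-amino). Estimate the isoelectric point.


pI = (pKa1 + pKa2) / 2
pI = (2.89 + 9.78) / 2
pI = 6.335

6.335


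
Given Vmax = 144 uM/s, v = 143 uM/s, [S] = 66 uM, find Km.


Km = [S] * (Vmax - v) / v
Km = 66 * (144 - 143) / 143
Km = 0.4615 uM

0.4615 uM


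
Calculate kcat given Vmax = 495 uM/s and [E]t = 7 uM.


kcat = Vmax / [E]t
kcat = 495 / 7
kcat = 70.7143 s^-1

70.7143 s^-1


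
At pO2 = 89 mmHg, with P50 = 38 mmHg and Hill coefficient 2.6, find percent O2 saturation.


Y = pO2^n / (P50^n + pO2^n)
Y = 89^2.6 / (38^2.6 + 89^2.6)
Y = 90.14%

90.14%


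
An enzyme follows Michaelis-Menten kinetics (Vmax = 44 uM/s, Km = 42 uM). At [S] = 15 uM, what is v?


v = Vmax * [S] / (Km + [S])
v = 44 * 15 / (42 + 15)
v = 11.5789 uM/s

11.5789 uM/s


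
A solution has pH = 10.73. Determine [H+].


[H+] = 10^(-pH)
[H+] = 10^(-10.73)
[H+] = 1.862e-11 M

1.862e-11 M


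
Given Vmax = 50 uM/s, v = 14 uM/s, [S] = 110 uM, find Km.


Km = [S] * (Vmax - v) / v
Km = 110 * (50 - 14) / 14
Km = 282.8571 uM

282.8571 uM


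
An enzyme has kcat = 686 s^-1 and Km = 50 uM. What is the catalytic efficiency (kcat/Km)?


Catalytic efficiency = kcat / Km
= 686 / 50
= 13.72 uM^-1*s^-1

13.72 uM^-1*s^-1


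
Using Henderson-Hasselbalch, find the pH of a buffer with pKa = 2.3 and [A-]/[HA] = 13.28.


pH = pKa + log10([A-]/[HA])
pH = 2.3 + log10(13.28)
pH = 3.4232

3.4232


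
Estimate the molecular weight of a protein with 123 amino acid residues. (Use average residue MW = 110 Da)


MW = n_residues * 110 Da
MW = 123 * 110
MW = 13530 Da

13530 Da


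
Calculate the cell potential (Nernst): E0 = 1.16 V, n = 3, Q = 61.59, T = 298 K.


E = E0 - (RT/nF) * ln(Q)
E = 1.16 - (8.314 * 298 / (3 * 96485)) * ln(61.59)
E = 1.1247 V

1.1247 V


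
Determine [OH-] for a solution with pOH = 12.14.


[OH-] = 10^(-pOH)
[OH-] = 10^(-12.14)
[OH-] = 7.244e-13 M

7.244e-13 M


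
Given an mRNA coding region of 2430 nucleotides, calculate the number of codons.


codons = nucleotides / 3
codons = 2430 / 3 = 810

810


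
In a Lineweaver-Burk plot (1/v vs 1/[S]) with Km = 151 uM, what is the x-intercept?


x-intercept = -1/Km
= -1/151
= -0.0066 1/uM

-0.0066 1/uM


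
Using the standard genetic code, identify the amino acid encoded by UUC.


Standard genetic code lookup.
Codon UUC -> Phe

Phe


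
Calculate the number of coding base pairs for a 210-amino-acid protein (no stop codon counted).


Each amino acid = 1 codon = 3 bp
bp = 210 * 3 = 630 bp

630 bp


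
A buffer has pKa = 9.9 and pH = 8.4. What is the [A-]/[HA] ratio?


[A-]/[HA] = 10^(pH - pKa)
= 10^(8.4 - 9.9)
= 0.0316

0.0316


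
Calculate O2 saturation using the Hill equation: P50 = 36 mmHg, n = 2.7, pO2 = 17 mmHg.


Y = pO2^n / (P50^n + pO2^n)
Y = 17^2.7 / (36^2.7 + 17^2.7)
Y = 11.65%

11.65%


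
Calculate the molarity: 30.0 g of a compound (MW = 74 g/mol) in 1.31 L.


C = (mass / MW) / volume
C = (30.0 / 74) / 1.31
C = 0.3095 M

0.3095 M


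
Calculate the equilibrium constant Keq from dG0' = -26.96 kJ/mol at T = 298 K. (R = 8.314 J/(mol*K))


Keq = exp(-dG0 * 1000 / (R * T))
Keq = exp(-(-26.96) * 1000 / (8.314 * 298))
Keq = 53189.7613

53189.7613


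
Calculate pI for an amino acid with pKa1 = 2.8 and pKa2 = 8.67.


pI = (pKa1 + pKa2) / 2
pI = (2.8 + 8.67) / 2
pI = 5.735

5.735


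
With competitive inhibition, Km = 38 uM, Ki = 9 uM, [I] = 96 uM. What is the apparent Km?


Km_app = Km * (1 + [I]/Ki)
Km_app = 38 * (1 + 96/9)
Km_app = 443.3333 uM

443.3333 uM


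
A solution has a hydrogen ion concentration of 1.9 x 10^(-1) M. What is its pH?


pH = -log10([H+])
pH = -log10(1.9 x 10^(-1))
pH = 0.7212

0.7212


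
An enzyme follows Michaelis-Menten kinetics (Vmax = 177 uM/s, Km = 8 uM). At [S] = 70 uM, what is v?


v = Vmax * [S] / (Km + [S])
v = 177 * 70 / (8 + 70)
v = 158.8462 uM/s

158.8462 uM/s


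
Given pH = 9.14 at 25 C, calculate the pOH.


pOH = 14 - pH
pOH = 14 - 9.14
pOH = 4.86

4.86


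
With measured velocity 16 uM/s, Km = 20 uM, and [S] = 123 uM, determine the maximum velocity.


Vmax = v * (Km + [S]) / [S]
Vmax = 16 * (20 + 123) / 123
Vmax = 18.6016 uM/s

18.6016 uM/s


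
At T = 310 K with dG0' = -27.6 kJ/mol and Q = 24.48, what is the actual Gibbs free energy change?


dG = dG0' + RT * ln(Q) / 1000
dG = -27.6 + 8.314 * 310 * ln(24.48) / 1000
dG = -19.358 kJ/mol

-19.358 kJ/mol


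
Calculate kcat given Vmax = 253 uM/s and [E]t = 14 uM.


kcat = Vmax / [E]t
kcat = 253 / 14
kcat = 18.0714 s^-1

18.0714 s^-1


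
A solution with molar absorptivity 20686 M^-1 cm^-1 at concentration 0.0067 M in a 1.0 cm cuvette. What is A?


A = epsilon * c * l
A = 20686 * 0.0067 * 1.0
A = 138.5962

138.5962


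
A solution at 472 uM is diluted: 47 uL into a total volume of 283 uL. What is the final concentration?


C2 = C1 * V1 / V2
C2 = 472 * 47 / 283
C2 = 78.3887 uM

78.3887 uM


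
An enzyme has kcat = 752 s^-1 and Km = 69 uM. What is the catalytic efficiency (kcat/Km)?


Catalytic efficiency = kcat / Km
= 752 / 69
= 10.8986 uM^-1*s^-1

10.8986 uM^-1*s^-1


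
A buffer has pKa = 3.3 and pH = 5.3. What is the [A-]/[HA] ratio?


[A-]/[HA] = 10^(pH - pKa)
= 10^(5.3 - 3.3)
= 100.0

100.0


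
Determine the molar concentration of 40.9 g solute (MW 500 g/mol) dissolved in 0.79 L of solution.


C = (mass / MW) / volume
C = (40.9 / 500) / 0.79
C = 0.1035 M

0.1035 M


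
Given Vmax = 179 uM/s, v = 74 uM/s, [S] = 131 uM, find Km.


Km = [S] * (Vmax - v) / v
Km = 131 * (179 - 74) / 74
Km = 185.8784 uM

185.8784 uM


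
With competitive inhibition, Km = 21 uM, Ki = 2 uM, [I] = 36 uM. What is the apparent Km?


Km_app = Km * (1 + [I]/Ki)
Km_app = 21 * (1 + 36/2)
Km_app = 399.0 uM

399.0 uM


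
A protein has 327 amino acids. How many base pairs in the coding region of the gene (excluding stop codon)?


Each amino acid = 1 codon = 3 bp
bp = 327 * 3 = 981 bp

981 bp


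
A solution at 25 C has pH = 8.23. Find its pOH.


pOH = 14 - pH
pOH = 14 - 8.23
pOH = 5.77

5.77


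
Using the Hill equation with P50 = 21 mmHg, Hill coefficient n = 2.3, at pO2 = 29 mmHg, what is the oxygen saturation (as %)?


Y = pO2^n / (P50^n + pO2^n)
Y = 29^2.3 / (21^2.3 + 29^2.3)
Y = 67.75%

67.75%


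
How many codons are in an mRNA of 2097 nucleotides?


codons = nucleotides / 3
codons = 2097 / 3 = 699

699


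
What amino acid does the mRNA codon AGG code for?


Standard genetic code lookup.
Codon AGG -> Arg

Arg


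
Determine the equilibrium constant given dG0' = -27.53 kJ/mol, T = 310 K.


Keq = exp(-dG0 * 1000 / (R * T))
Keq = exp(-(-27.53) * 1000 / (8.314 * 310))
Keq = 43545.228

43545.228


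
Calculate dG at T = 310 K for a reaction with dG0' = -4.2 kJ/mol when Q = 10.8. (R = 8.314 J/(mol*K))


dG = dG0' + RT * ln(Q) / 1000
dG = -4.2 + 8.314 * 310 * ln(10.8) / 1000
dG = 1.9329 kJ/mol

1.9329 kJ/mol


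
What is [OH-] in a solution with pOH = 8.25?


[OH-] = 10^(-pOH)
[OH-] = 10^(-8.25)
[OH-] = 5.623e-09 M

5.623e-09 M


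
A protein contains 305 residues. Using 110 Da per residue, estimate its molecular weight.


MW = n_residues * 110 Da
MW = 305 * 110
MW = 33550 Da

33550 Da


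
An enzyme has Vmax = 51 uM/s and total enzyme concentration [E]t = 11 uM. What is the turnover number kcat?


kcat = Vmax / [E]t
kcat = 51 / 11
kcat = 4.6364 s^-1

4.6364 s^-1


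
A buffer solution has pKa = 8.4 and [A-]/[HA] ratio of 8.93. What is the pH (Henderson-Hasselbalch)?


pH = pKa + log10([A-]/[HA])
pH = 8.4 + log10(8.93)
pH = 9.3509

9.3509


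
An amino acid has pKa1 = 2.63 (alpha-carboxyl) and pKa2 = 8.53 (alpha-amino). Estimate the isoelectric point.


pI = (pKa1 + pKa2) / 2
pI = (2.63 + 8.53) / 2
pI = 5.58

5.58


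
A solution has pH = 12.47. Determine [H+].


[H+] = 10^(-pH)
[H+] = 10^(-12.47)
[H+] = 3.388e-13 M

3.388e-13 M


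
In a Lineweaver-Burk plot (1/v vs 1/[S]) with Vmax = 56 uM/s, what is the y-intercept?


y-intercept = 1/Vmax
= 1/56
= 0.0179 s/uM

0.0179 s/uM


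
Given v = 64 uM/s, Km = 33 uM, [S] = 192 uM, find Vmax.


Vmax = v * (Km + [S]) / [S]
Vmax = 64 * (33 + 192) / 192
Vmax = 75.0 uM/s

75.0 uM/s


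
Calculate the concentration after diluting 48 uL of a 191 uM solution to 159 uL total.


C2 = C1 * V1 / V2
C2 = 191 * 48 / 159
C2 = 57.6604 uM

57.6604 uM


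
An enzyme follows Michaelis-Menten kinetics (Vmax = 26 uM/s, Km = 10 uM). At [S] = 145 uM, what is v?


v = Vmax * [S] / (Km + [S])
v = 26 * 145 / (10 + 145)
v = 24.3226 uM/s

24.3226 uM/s


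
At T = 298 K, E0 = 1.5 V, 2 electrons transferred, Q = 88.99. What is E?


E = E0 - (RT/nF) * ln(Q)
E = 1.5 - (8.314 * 298 / (2 * 96485)) * ln(88.99)
E = 1.4424 V

1.4424 V


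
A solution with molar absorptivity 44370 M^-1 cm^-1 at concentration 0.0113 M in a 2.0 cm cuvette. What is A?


A = epsilon * c * l
A = 44370 * 0.0113 * 2.0
A = 1002.762

1002.762


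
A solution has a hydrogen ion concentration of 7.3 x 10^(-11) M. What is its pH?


pH = -log10([H+])
pH = -log10(7.3 x 10^(-11))
pH = 10.1367

10.1367


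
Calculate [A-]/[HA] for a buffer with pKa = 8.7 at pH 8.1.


[A-]/[HA] = 10^(pH - pKa)
= 10^(8.1 - 8.7)
= 0.2512

0.2512


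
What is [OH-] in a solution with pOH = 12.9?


[OH-] = 10^(-pOH)
[OH-] = 10^(-12.9)
[OH-] = 1.259e-13 M

1.259e-13 M


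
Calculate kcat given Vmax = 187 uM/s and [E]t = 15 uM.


kcat = Vmax / [E]t
kcat = 187 / 15
kcat = 12.4667 s^-1

12.4667 s^-1


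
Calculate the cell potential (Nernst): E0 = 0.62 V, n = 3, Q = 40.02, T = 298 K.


E = E0 - (RT/nF) * ln(Q)
E = 0.62 - (8.314 * 298 / (3 * 96485)) * ln(40.02)
E = 0.5884 V

0.5884 V


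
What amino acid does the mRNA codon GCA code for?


Standard genetic code lookup.
Codon GCA -> Ala

Ala


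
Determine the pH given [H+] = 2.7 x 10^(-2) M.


pH = -log10([H+])
pH = -log10(2.7 x 10^(-2))
pH = 1.5686

1.5686


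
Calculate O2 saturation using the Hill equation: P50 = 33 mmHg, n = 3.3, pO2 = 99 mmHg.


Y = pO2^n / (P50^n + pO2^n)
Y = 99^3.3 / (33^3.3 + 99^3.3)
Y = 97.41%

97.41%


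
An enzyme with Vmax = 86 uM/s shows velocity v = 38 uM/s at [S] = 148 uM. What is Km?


Km = [S] * (Vmax - v) / v
Km = 148 * (86 - 38) / 38
Km = 186.9474 uM

186.9474 uM


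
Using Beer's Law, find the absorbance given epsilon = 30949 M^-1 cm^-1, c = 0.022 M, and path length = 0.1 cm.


A = epsilon * c * l
A = 30949 * 0.022 * 0.1
A = 68.0878

68.0878


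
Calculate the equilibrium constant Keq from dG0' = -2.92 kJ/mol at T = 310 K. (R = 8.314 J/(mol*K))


Keq = exp(-dG0 * 1000 / (R * T))
Keq = exp(-(-2.92) * 1000 / (8.314 * 310))
Keq = 3.1048

3.1048


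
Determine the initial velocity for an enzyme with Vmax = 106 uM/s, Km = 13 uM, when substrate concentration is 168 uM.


v = Vmax * [S] / (Km + [S])
v = 106 * 168 / (13 + 168)
v = 98.3867 uM/s

98.3867 uM/s


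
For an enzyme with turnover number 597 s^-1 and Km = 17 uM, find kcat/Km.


Catalytic efficiency = kcat / Km
= 597 / 17
= 35.1176 uM^-1*s^-1

35.1176 uM^-1*s^-1


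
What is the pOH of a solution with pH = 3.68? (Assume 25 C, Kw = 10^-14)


pOH = 14 - pH
pOH = 14 - 3.68
pOH = 10.32

10.32


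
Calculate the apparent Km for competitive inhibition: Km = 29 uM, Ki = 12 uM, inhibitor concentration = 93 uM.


Km_app = Km * (1 + [I]/Ki)
Km_app = 29 * (1 + 93/12)
Km_app = 253.75 uM

253.75 uM


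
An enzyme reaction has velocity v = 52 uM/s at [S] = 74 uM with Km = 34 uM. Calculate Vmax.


Vmax = v * (Km + [S]) / [S]
Vmax = 52 * (34 + 74) / 74
Vmax = 75.8919 uM/s

75.8919 uM/s


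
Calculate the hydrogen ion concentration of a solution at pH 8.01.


[H+] = 10^(-pH)
[H+] = 10^(-8.01)
[H+] = 9.772e-09 M

9.772e-09 M


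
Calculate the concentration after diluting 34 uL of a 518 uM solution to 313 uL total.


C2 = C1 * V1 / V2
C2 = 518 * 34 / 313
C2 = 56.2684 uM

56.2684 uM


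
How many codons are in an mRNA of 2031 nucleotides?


codons = nucleotides / 3
codons = 2031 / 3 = 677

677


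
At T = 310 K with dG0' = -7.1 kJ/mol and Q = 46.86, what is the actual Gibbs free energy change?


dG = dG0' + RT * ln(Q) / 1000
dG = -7.1 + 8.314 * 310 * ln(46.86) / 1000
dG = 2.8155 kJ/mol

2.8155 kJ/mol


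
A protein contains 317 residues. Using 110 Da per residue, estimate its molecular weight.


MW = n_residues * 110 Da
MW = 317 * 110
MW = 34870 Da

34870 Da


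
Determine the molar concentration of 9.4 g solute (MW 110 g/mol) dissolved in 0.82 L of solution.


C = (mass / MW) / volume
C = (9.4 / 110) / 0.82
C = 0.1042 M

0.1042 M


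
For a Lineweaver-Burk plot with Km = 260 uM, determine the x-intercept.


x-intercept = -1/Km
= -1/260
= -0.0038 1/uM

-0.0038 1/uM


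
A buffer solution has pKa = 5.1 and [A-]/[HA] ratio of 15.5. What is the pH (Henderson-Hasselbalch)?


pH = pKa + log10([A-]/[HA])
pH = 5.1 + log10(15.5)
pH = 6.2903

6.2903


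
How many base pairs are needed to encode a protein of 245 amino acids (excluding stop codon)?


Each amino acid = 1 codon = 3 bp
bp = 245 * 3 = 735 bp

735 bp


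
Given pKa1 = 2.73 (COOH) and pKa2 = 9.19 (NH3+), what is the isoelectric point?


pI = (pKa1 + pKa2) / 2
pI = (2.73 + 9.19) / 2
pI = 5.96

5.96


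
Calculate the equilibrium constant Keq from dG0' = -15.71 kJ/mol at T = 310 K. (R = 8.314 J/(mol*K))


Keq = exp(-dG0 * 1000 / (R * T))
Keq = exp(-(-15.71) * 1000 / (8.314 * 310))
Keq = 443.8256

443.8256


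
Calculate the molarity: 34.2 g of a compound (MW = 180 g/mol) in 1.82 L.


C = (mass / MW) / volume
C = (34.2 / 180) / 1.82
C = 0.1044 M

0.1044 M


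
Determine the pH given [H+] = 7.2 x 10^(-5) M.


pH = -log10([H+])
pH = -log10(7.2 x 10^(-5))
pH = 4.1427

4.1427


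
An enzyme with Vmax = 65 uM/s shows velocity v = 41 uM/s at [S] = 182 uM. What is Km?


Km = [S] * (Vmax - v) / v
Km = 182 * (65 - 41) / 41
Km = 106.5366 uM

106.5366 uM


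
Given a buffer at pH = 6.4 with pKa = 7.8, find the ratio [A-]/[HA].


[A-]/[HA] = 10^(pH - pKa)
= 10^(6.4 - 7.8)
= 0.0398

0.0398


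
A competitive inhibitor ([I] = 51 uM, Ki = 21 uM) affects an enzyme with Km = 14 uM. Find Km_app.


Km_app = Km * (1 + [I]/Ki)
Km_app = 14 * (1 + 51/21)
Km_app = 48.0 uM

48.0 uM


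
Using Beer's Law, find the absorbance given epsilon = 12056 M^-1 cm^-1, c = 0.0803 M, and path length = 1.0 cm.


A = epsilon * c * l
A = 12056 * 0.0803 * 1.0
A = 968.0968

968.0968


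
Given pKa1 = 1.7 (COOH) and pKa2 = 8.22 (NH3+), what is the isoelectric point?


pI = (pKa1 + pKa2) / 2
pI = (1.7 + 8.22) / 2
pI = 4.96

4.96


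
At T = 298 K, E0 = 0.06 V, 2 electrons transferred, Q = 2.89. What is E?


E = E0 - (RT/nF) * ln(Q)
E = 0.06 - (8.314 * 298 / (2 * 96485)) * ln(2.89)
E = 0.0464 V

0.0464 V


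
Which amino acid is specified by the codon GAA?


Standard genetic code lookup.
Codon GAA -> Glu

Glu


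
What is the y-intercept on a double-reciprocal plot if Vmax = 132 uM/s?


y-intercept = 1/Vmax
= 1/132
= 0.0076 s/uM

0.0076 s/uM


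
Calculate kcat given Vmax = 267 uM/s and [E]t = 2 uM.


kcat = Vmax / [E]t
kcat = 267 / 2
kcat = 133.5 s^-1

133.5 s^-1


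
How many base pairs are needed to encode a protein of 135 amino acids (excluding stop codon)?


Each amino acid = 1 codon = 3 bp
bp = 135 * 3 = 405 bp

405 bp


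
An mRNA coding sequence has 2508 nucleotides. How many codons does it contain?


codons = nucleotides / 3
codons = 2508 / 3 = 836

836


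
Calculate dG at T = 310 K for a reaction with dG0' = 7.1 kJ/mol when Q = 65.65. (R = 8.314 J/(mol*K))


dG = dG0' + RT * ln(Q) / 1000
dG = 7.1 + 8.314 * 310 * ln(65.65) / 1000
dG = 17.8845 kJ/mol

17.8845 kJ/mol


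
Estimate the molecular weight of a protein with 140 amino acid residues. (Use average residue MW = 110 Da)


MW = n_residues * 110 Da
MW = 140 * 110
MW = 15400 Da

15400 Da


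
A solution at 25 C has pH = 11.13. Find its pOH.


pOH = 14 - pH
pOH = 14 - 11.13
pOH = 2.87

2.87


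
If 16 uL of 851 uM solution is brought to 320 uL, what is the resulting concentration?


C2 = C1 * V1 / V2
C2 = 851 * 16 / 320
C2 = 42.55 uM

42.55 uM


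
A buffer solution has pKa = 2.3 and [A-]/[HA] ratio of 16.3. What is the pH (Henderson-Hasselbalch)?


pH = pKa + log10([A-]/[HA])
pH = 2.3 + log10(16.3)
pH = 3.5122

3.5122


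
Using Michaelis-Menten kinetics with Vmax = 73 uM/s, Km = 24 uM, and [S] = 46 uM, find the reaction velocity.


v = Vmax * [S] / (Km + [S])
v = 73 * 46 / (24 + 46)
v = 47.9714 uM/s

47.9714 uM/s


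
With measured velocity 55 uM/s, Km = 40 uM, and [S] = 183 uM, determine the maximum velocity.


Vmax = v * (Km + [S]) / [S]
Vmax = 55 * (40 + 183) / 183
Vmax = 67.0219 uM/s

67.0219 uM/s


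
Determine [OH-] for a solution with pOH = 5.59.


[OH-] = 10^(-pOH)
[OH-] = 10^(-5.59)
[OH-] = 2.570e-06 M

2.570e-06 M


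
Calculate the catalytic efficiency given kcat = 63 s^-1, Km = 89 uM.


Catalytic efficiency = kcat / Km
= 63 / 89
= 0.7079 uM^-1*s^-1

0.7079 uM^-1*s^-1


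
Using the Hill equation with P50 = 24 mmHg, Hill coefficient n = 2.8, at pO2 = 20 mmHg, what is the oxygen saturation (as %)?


Y = pO2^n / (P50^n + pO2^n)
Y = 20^2.8 / (24^2.8 + 20^2.8)
Y = 37.51%

37.51%


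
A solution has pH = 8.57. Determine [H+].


[H+] = 10^(-pH)
[H+] = 10^(-8.57)
[H+] = 2.692e-09 M

2.692e-09 M


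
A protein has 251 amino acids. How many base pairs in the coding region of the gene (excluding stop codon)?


Each amino acid = 1 codon = 3 bp
bp = 251 * 3 = 753 bp

753 bp


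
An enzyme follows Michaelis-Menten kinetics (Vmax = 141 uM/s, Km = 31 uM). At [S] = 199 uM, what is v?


v = Vmax * [S] / (Km + [S])
v = 141 * 199 / (31 + 199)
v = 121.9957 uM/s

121.9957 uM/s


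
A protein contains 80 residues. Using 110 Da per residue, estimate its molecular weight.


MW = n_residues * 110 Da
MW = 80 * 110
MW = 8800 Da

8800 Da


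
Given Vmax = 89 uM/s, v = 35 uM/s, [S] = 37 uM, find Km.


Km = [S] * (Vmax - v) / v
Km = 37 * (89 - 35) / 35
Km = 57.0857 uM

57.0857 uM


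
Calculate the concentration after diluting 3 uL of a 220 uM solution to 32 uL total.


C2 = C1 * V1 / V2
C2 = 220 * 3 / 32
C2 = 20.625 uM

20.625 uM


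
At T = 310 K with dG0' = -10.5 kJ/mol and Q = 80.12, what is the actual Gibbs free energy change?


dG = dG0' + RT * ln(Q) / 1000
dG = -10.5 + 8.314 * 310 * ln(80.12) / 1000
dG = 0.7978 kJ/mol

0.7978 kJ/mol


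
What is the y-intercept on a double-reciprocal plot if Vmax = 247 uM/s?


y-intercept = 1/Vmax
= 1/247
= 0.004 s/uM

0.004 s/uM


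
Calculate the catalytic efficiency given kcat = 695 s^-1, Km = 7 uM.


Catalytic efficiency = kcat / Km
= 695 / 7
= 99.2857 uM^-1*s^-1

99.2857 uM^-1*s^-1


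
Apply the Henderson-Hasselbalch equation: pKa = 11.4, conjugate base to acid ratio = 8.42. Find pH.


pH = pKa + log10([A-]/[HA])
pH = 11.4 + log10(8.42)
pH = 12.3253

12.3253


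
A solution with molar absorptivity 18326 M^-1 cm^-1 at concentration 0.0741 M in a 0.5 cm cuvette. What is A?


A = epsilon * c * l
A = 18326 * 0.0741 * 0.5
A = 678.9783

678.9783


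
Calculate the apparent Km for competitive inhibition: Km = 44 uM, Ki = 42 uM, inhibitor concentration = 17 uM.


Km_app = Km * (1 + [I]/Ki)
Km_app = 44 * (1 + 17/42)
Km_app = 61.8095 uM

61.8095 uM


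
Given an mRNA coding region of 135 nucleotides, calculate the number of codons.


codons = nucleotides / 3
codons = 135 / 3 = 45

45


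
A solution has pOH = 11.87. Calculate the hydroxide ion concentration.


[OH-] = 10^(-pOH)
[OH-] = 10^(-11.87)
[OH-] = 1.349e-12 M

1.349e-12 M


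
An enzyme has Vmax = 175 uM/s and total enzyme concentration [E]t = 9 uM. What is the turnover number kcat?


kcat = Vmax / [E]t
kcat = 175 / 9
kcat = 19.4444 s^-1

19.4444 s^-1


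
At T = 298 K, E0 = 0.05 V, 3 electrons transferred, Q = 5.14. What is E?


E = E0 - (RT/nF) * ln(Q)
E = 0.05 - (8.314 * 298 / (3 * 96485)) * ln(5.14)
E = 0.036 V

0.036 V


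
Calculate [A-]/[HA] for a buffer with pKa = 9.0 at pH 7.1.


[A-]/[HA] = 10^(pH - pKa)
= 10^(7.1 - 9.0)
= 0.0126

0.0126


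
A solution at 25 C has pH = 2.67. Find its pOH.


pOH = 14 - pH
pOH = 14 - 2.67
pOH = 11.33

11.33


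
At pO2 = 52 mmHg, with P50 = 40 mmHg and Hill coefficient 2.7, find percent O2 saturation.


Y = pO2^n / (P50^n + pO2^n)
Y = 52^2.7 / (40^2.7 + 52^2.7)
Y = 67.0%

67.0%


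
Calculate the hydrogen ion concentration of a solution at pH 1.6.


[H+] = 10^(-pH)
[H+] = 10^(-1.6)
[H+] = 0.0251 M

0.0251 M


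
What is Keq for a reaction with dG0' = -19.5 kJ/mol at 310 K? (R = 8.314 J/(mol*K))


Keq = exp(-dG0 * 1000 / (R * T))
Keq = exp(-(-19.5) * 1000 / (8.314 * 310))
Keq = 1931.2835

1931.2835


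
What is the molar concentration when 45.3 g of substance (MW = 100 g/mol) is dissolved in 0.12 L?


C = (mass / MW) / volume
C = (45.3 / 100) / 0.12
C = 3.775 M

3.775 M


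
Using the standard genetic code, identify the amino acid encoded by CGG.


Standard genetic code lookup.
Codon CGG -> Arg

Arg


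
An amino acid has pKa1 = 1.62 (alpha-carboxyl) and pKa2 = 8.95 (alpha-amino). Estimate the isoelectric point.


pI = (pKa1 + pKa2) / 2
pI = (1.62 + 8.95) / 2
pI = 5.285

5.285


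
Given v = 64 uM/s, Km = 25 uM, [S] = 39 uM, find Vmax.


Vmax = v * (Km + [S]) / [S]
Vmax = 64 * (25 + 39) / 39
Vmax = 105.0256 uM/s

105.0256 uM/s


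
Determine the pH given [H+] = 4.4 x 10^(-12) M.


pH = -log10([H+])
pH = -log10(4.4 x 10^(-12))
pH = 11.3565

11.3565


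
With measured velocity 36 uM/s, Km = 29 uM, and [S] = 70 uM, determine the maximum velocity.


Vmax = v * (Km + [S]) / [S]
Vmax = 36 * (29 + 70) / 70
Vmax = 50.9143 uM/s

50.9143 uM/s


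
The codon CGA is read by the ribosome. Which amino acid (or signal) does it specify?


Standard genetic code lookup.
Codon CGA -> Arg

Arg


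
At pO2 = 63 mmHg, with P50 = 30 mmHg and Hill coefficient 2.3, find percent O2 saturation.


Y = pO2^n / (P50^n + pO2^n)
Y = 63^2.3 / (30^2.3 + 63^2.3)
Y = 84.64%

84.64%


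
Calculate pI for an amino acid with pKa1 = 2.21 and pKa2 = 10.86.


pI = (pKa1 + pKa2) / 2
pI = (2.21 + 10.86) / 2
pI = 6.535

6.535


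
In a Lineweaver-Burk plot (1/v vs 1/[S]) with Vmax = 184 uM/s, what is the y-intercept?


y-intercept = 1/Vmax
= 1/184
= 0.0054 s/uM

0.0054 s/uM


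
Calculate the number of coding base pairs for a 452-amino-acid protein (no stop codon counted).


Each amino acid = 1 codon = 3 bp
bp = 452 * 3 = 1356 bp

1356 bp


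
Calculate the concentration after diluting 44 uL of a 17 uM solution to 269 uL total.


C2 = C1 * V1 / V2
C2 = 17 * 44 / 269
C2 = 2.7807 uM

2.7807 uM


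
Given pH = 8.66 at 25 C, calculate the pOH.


pOH = 14 - pH
pOH = 14 - 8.66
pOH = 5.34

5.34


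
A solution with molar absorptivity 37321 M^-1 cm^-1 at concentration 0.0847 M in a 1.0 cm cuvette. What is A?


A = epsilon * c * l
A = 37321 * 0.0847 * 1.0
A = 3161.0887

3161.0887
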